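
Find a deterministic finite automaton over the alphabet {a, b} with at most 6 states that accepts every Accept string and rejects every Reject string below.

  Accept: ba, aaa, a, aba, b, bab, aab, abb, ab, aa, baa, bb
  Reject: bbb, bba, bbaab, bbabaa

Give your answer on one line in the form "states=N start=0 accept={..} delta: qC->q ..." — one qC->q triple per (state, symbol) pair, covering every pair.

states=4 start=0 accept={0,1,2} delta: 0a->0 0b->1 1a->0 1b->2 2a->3 2b->3 3a->2 3b->3

Grow the machine one transition at a time. Run the examples from 0; the earliest place one falls off (shortest prefix, ties alphabetical) gets sent to the lowest-numbered state that keeps every Accept/Reject pair distinguishable — a pair clashes when both reach the same state with identical unread suffix — and to a fresh state only if none does.
a: 0a undefined. 0a->0: ok.
b: 0b undefined. 0b->0: no, ba/bbb meet in 0. Open state 1: 0b->1.
ba: 1a undefined. 1a->0: ok.
bb: 1b undefined. 1b->0: no, ba/bba meet in 0. 1b->1: no, ba/bba meet in 0. Open state 2: 1b->2.
bba: 2a undefined. 2a->0: no, ba/bba meet in 0. 2a->1: no, ba/bbabaa meet in 0. 2a->2: no, abb/bba meet in 2. Open state 3: 2a->3.
bbb: 2b undefined. 2b->0: no, ba/bbb meet in 0. 2b->1: no, b/bbb meet in 1. 2b->2: no, abb/bbb meet in 2. 2b->3: ok.
bbaa: 3a undefined. 3a->0: no, b/bbaab meet in 1. 3a->1: no, abb/bbaab meet in 2. 3a->2: ok.
bbab: 3b undefined. 3b->0: no, ba/bbabaa meet in 0. 3b->1: no, ba/bbabaa meet in 0. 3b->2: no, abb/bbabaa meet in 2. 3b->3: ok.
All examples now run through 4 states with every (state, symbol) defined. Accept strings end in {0,1,2}, Reject strings end in {3}; accept={0,1,2}.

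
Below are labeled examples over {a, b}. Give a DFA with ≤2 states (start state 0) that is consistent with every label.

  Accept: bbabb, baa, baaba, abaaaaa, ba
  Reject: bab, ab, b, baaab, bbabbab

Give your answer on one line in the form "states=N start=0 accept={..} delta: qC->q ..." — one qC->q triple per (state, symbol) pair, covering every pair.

states=2 start=0 accept={0} delta: 0a->0 0b->1 1a->0 1b->0

State merging on the prefix tree: take the shortest (then alphabetical) example prefix whose next move is undefined and point that move at state 0, else 1, else 2, ...; a target is out if some Accept/Reject pair would then sit in one state with the same input left (inseparable). If every existing state is out, open a new one.
a: 0a undefined. 0a->0: ok.
b: 0b undefined. 0b->0: no, bbabb/bab meet in 0. Open state 1: 0b->1.
ba: 1a undefined. 1a->0: ok.
bb: 1b undefined. 1b->0: ok.
All examples now run through 2 states with every (state, symbol) defined. Accept strings end in {0}, Reject strings end in {1}; accept={0}.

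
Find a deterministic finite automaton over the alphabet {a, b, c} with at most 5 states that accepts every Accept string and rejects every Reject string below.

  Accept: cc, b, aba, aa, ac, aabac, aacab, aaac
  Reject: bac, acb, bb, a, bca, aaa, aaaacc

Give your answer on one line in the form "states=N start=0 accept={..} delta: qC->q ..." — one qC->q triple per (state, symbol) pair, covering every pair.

states=5 start=0 accept={0,2,3} delta: 0a->1 0b->2 0c->0 1a->3 1b->1 1c->2 2a->2 2b->1 2c->4 3a->1 3b->0 3c->4 4a->4 4b->0 4c->1

Fold the examples into a partial DFA from state 0: repeatedly fix the first undefined (state, symbol) met by the shortest-then-alphabetical prefix, trying targets in increasing order and rejecting any under which an Accept and a Reject string meet in one state with the same remainder; add a state when all current targets are rejected. Accepting states are where Accept strings end.
a: 0a undefined. 0a->0: no, cc/aaaacc meet in 0 with "cc" left. Open state 1: 0a->1.
b: 0b undefined. 0b->0: no, b/bb meet in 0. 0b->1: no, b/a meet in 1. Open state 2: 0b->2.
c: 0c undefined. 0c->0: ok.
aa: 1a undefined. 1a->0: no, cc/aaaacc meet in 0. 1a->1: no, aa/a meet in 1. 1a->2: no, aaac/bac meet in 2 with "ac" left. Open state 3: 1a->3.
ab: 1b undefined. 1b->0: no, aba/a meet in 1. 1b->1: ok.
ac: 1c undefined. 1c->0: no, b/acb meet in 2. 1c->1: no, ac/acb meet in 1. 1c->2: ok.
ba: 2a undefined. 2a->0: no, cc/bac meet in 0. 2a->1: no, b/bac meet in 2. 2a->2: ok.
bb: 2b undefined. 2b->0: no, cc/acb meet in 0. 2b->1: ok.
bc: 2c undefined. 2c->0: no, cc/bac meet in 0. 2c->1: no, aba/bca meet in 3. 2c->2: no, b/bac meet in 2. 2c->3: no, aba/bac meet in 3. Open state 4: 2c->4.
aaa: 3a undefined. 3a->0: no, cc/aaa meet in 0. 3a->1: ok.
aab: 3b undefined. 3b->0: ok.
aac: 3c undefined. 3c->0: no, cc/aaaacc meet in 0. 3c->1: no, b/aaaacc meet in 2. 3c->2: no, aacab/acb meet in 1. 3c->3: no, aba/aaaacc meet in 3. 3c->4: ok.
bca: 4a undefined. 4a->0: no, cc/bca meet in 0. 4a->1: no, aacab/acb meet in 1. 4a->2: no, b/bca meet in 2. 4a->3: no, aba/bca meet in 3. 4a->4: ok.
aacab: 4b undefined. 4b->0: ok.
aaaacc: 4c undefined. 4c->0: no, cc/aaaacc meet in 0. 4c->1: ok.
All examples now run through 5 states with every (state, symbol) defined. Accept strings end in {0,2,3}, Reject strings end in {1,4}; accept={0,2,3}.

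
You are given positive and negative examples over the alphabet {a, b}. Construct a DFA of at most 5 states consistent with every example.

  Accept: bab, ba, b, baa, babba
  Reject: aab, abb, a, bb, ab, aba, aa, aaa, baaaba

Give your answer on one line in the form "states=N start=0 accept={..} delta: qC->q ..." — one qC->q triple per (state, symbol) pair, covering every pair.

states=5 start=0 accept={2,3,4} delta: 0a->1 0b->2 1a->1 1b->1 2a->3 2b->0 3a->2 3b->4 4a->0 4b->2

Fold the examples into a partial DFA from state 0: repeatedly fix the first undefined (state, symbol) met by the shortest-then-alphabetical prefix, trying targets in increasing order and rejecting any under which an Accept and a Reject string meet in one state with the same remainder; add a state when all current targets are rejected. Accepting states are where Accept strings end.
a: 0a undefined. 0a->0: no, ba/aba meet in 0 with "ba" left. Open state 1: 0a->1.
b: 0b undefined. 0b->0: no, bab/ab meet in 1 with "b" left. 0b->1: no, bab/aab meet in 1 with "ab" left. Open state 2: 0b->2.
aa: 1a undefined. 1a->0: no, b/aab meet in 2. 1a->1: ok.
ab: 1b undefined. 1b->0: no, b/abb meet in 2. 1b->1: ok.
ba: 2a undefined. 2a->0: no, baa/aab meet in 1. 2a->1: no, bab/aab meet in 1. 2a->2: no, bab/bb meet in 2 with "b" left. Open state 3: 2a->3.
bb: 2b undefined. 2b->0: ok.
baa: 3a undefined. 3a->0: no, baa/bb meet in 0. 3a->1: no, baa/aab meet in 1. 3a->2: ok.
bab: 3b undefined. 3b->0: no, bab/bb meet in 0. 3b->1: no, bab/aab meet in 1. 3b->2: no, ba/baaaba meet in 3. 3b->3: no, b/baaaba meet in 2. Open state 4: 3b->4.
babb: 4b undefined. 4b->0: no, babba/aab meet in 1. 4b->1: no, babba/aab meet in 1. 4b->2: ok.
baaaba: 4a undefined. 4a->0: ok.
All examples now run through 5 states with every (state, symbol) defined. Accept strings end in {2,3,4}, Reject strings end in {0,1}; accept={2,3,4}.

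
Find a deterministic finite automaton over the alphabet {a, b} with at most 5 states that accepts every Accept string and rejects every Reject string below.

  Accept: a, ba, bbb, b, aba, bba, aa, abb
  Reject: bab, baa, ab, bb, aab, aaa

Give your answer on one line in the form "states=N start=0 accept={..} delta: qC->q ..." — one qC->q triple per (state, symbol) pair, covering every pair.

State merging on the prefix tree: take the shortest (then alphabetical) example prefix whose next move is undefined and point that move at state 0, else 1, else 2, ...; a target is out if some Accept/Reject pair would then sit in one state with the same input left (inseparable). If every existing state is out, open a new one.
a: 0a undefined. 0a->0: no, a/aaa meet in 0. Open state 1: 0a->1.
b: 0b undefined. 0b->0: no, bbb/bb meet in 0. 0b->1: ok.
aa: 1a undefined. 1a->0: no, a/bab meet in 1. 1a->1: no, a/baa meet in 1. Open state 2: 1a->2.
ab: 1b undefined. 1b->0: ok.
aaa: 2a undefined. 2a->0: ok.
aab: 2b undefined. 2b->0: ok.
All examples now run through 3 states with every (state, symbol) defined. Accept strings end in {1,2}, Reject strings end in {0}; accept={1,2}.

states=3 start=0 accept={1,2} delta: 0a->1 0b->1 1a->2 1b->0 2a->0 2b->0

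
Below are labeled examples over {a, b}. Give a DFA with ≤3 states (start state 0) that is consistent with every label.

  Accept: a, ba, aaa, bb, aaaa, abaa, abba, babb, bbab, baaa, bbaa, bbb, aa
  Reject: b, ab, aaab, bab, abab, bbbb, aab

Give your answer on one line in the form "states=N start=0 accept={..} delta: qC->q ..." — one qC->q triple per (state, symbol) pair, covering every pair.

states=3 start=0 accept={0,2} delta: 0a->0 0b->1 1a->0 1b->2 2a->2 2b->0

Fold the examples into a partial DFA from state 0: repeatedly fix the first undefined (state, symbol) met by the shortest-then-alphabetical prefix, trying targets in increasing order and rejecting any under which an Accept and a Reject string meet in one state with the same remainder; add a state when all current targets are rejected. Accepting states are where Accept strings end.
a: 0a undefined. 0a->0: ok.
b: 0b undefined. 0b->0: no, a/b meet in 0. Open state 1: 0b->1.
ba: 1a undefined. 1a->0: ok.
bb: 1b undefined. 1b->0: no, a/bbbb meet in 0. 1b->1: no, bb/b meet in 1. Open state 2: 1b->2.
bba: 2a undefined. 2a->0: no, bbab/b meet in 1. 2a->1: no, abba/b meet in 1. 2a->2: ok.
bbb: 2b undefined. 2b->0: ok.
All examples now run through 3 states with every (state, symbol) defined. Accept strings end in {0,2}, Reject strings end in {1}; accept={0,2}.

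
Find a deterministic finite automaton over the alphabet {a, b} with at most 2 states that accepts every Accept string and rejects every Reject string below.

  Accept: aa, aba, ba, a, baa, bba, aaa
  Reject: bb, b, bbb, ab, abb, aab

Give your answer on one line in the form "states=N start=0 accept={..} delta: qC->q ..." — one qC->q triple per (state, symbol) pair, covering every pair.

Grow the machine one transition at a time. Run the examples from 0; the earliest place one falls off (shortest prefix, ties alphabetical) gets sent to the lowest-numbered state that keeps every Accept/Reject pair distinguishable — a pair clashes when both reach the same state with identical unread suffix — and to a fresh state only if none does.
a: 0a undefined. 0a->0: ok.
b: 0b undefined. 0b->0: no, aa/bb meet in 0. Open state 1: 0b->1.
ba: 1a undefined. 1a->0: ok.
bb: 1b undefined. 1b->0: no, aa/bb meet in 0. 1b->1: ok.
All examples now run through 2 states with every (state, symbol) defined. Accept strings end in {0}, Reject strings end in {1}; accept={0}.

states=2 start=0 accept={0} delta: 0a->0 0b->1 1a->0 1b->1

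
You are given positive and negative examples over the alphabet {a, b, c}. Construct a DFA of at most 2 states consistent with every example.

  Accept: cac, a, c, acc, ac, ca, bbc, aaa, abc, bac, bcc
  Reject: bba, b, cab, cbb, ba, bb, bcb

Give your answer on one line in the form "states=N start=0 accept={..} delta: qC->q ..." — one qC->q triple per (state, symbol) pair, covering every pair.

State merging on the prefix tree: take the shortest (then alphabetical) example prefix whose next move is undefined and point that move at state 0, else 1, else 2, ...; a target is out if some Accept/Reject pair would then sit in one state with the same input left (inseparable). If every existing state is out, open a new one.
a: 0a undefined. 0a->0: ok.
b: 0b undefined. 0b->0: no, a/bba meet in 0. Open state 1: 0b->1.
c: 0c undefined. 0c->0: ok.
ba: 1a undefined. 1a->0: no, cac/ba meet in 0. 1a->1: ok.
bb: 1b undefined. 1b->0: no, cac/bba meet in 0. 1b->1: ok.
bc: 1c undefined. 1c->0: ok.
All examples now run through 2 states with every (state, symbol) defined. Accept strings end in {0}, Reject strings end in {1}; accept={0}.

states=2 start=0 accept={0} delta: 0a->0 0b->1 0c->0 1a->1 1b->1 1c->0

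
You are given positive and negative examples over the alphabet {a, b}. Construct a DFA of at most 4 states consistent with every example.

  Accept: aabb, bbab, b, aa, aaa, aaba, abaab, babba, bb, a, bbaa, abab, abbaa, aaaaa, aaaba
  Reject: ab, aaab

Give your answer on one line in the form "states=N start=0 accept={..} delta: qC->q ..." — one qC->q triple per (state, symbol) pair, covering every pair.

State merging on the prefix tree: take the shortest (then alphabetical) example prefix whose next move is undefined and point that move at state 0, else 1, else 2, ...; a target is out if some Accept/Reject pair would then sit in one state with the same input left (inseparable). If every existing state is out, open a new one.
a: 0a undefined. 0a->0: no, b/ab meet in 0 with "b" left. Open state 1: 0a->1.
b: 0b undefined. 0b->0: no, bbab/ab meet in 1 with "b" left. 0b->1: no, bb/ab meet in 1 with "b" left. Open state 2: 0b->2.
aa: 1a undefined. 1a->0: ok.
ab: 1b undefined. 1b->0: no, aa/ab meet in 0. 1b->1: no, aaa/ab meet in 1. 1b->2: no, b/ab meet in 2. Open state 3: 1b->3.
ba: 2a undefined. 2a->0: ok.
bb: 2b undefined. 2b->0: no, bbab/ab meet in 3. 2b->1: ok.
aba: 3a undefined. 3a->0: no, abaab/ab meet in 3. 3a->1: no, abab/ab meet in 3. 3a->2: ok.
abb: 3b undefined. 3b->0: ok.
All examples now run through 4 states with every (state, symbol) defined. Accept strings end in {0,1,2}, Reject strings end in {3}; accept={0,1,2}.

states=4 start=0 accept={0,1,2} delta: 0a->1 0b->2 1a->0 1b->3 2a->0 2b->1 3a->2 3b->0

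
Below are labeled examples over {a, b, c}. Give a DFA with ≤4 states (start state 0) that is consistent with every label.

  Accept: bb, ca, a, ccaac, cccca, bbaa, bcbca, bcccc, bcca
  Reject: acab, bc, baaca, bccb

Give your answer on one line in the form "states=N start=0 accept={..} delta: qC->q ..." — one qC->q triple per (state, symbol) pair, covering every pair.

Grow the machine one transition at a time. Run the examples from 0; the earliest place one falls off (shortest prefix, ties alphabetical) gets sent to the lowest-numbered state that keeps every Accept/Reject pair distinguishable — a pair clashes when both reach the same state with identical unread suffix — and to a fresh state only if none does.
a: 0a undefined. 0a->0: ok.
b: 0b undefined. 0b->0: no, ca/baaca meet in 0 with "ca" left. Open state 1: 0b->1.
c: 0c undefined. 0c->0: ok.
ba: 1a undefined. 1a->0: no, ca/baaca meet in 0. 1a->1: ok.
bb: 1b undefined. 1b->0: ok.
bc: 1c undefined. 1c->0: no, bb/bc meet in 0. 1c->1: no, bb/bccb meet in 0. Open state 2: 1c->2.
bcb: 2b undefined. 2b->0: ok.
bcc: 2c undefined. 2c->0: ok.
baaca: 2a undefined. 2a->0: no, bb/baaca meet in 0. 2a->1: ok.
All examples now run through 3 states with every (state, symbol) defined. Accept strings end in {0}, Reject strings end in {1,2}; accept={0}.

states=3 start=0 accept={0} delta: 0a->0 0b->1 0c->0 1a->1 1b->0 1c->2 2a->1 2b->0 2c->0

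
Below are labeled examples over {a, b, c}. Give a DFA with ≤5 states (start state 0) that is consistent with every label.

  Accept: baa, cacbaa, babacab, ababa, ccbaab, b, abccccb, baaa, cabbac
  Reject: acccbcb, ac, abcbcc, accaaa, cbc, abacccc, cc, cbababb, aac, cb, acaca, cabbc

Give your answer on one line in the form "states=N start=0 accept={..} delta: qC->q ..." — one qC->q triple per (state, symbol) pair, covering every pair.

states=5 start=0 accept={0,3} delta: 0a->0 0b->0 0c->1 1a->2 1b->1 1c->2 2a->1 2b->3 2c->2 3a->4 3b->3 3c->1 4a->0 4b->1 4c->0

Fold the examples into a partial DFA from state 0: repeatedly fix the first undefined (state, symbol) met by the shortest-then-alphabetical prefix, trying targets in increasing order and rejecting any under which an Accept and a Reject string meet in one state with the same remainder; add a state when all current targets are rejected. Accepting states are where Accept strings end.
a: 0a undefined. 0a->0: ok.
b: 0b undefined. 0b->0: ok.
c: 0c undefined. 0c->0: no, baa/acccbcb meet in 0. Open state 1: 0c->1.
ca: 1a undefined. 1a->0: no, baa/acaca meet in 0. 1a->1: no, babacab/cb meet in 1 with "b" left. Open state 2: 1a->2.
cb: 1b undefined. 1b->0: no, baa/cbababb meet in 0. 1b->1: ok.
cc: 1c undefined. 1c->0: no, baa/acccbcb meet in 0. 1c->1: no, abccccb/acccbcb meet in 1. 1c->2: ok.
cab: 2b undefined. 2b->0: no, baa/cbababb meet in 0. 2b->1: no, babacab/ac meet in 1. 2b->2: no, babacab/cbc meet in 2. Open state 3: 2b->3.
cac: 2c undefined. 2c->0: no, baa/abcbcc meet in 0. 2c->1: no, babacab/acccbcb meet in 3. 2c->2: ok.
acca: 2a undefined. 2a->0: no, baa/accaaa meet in 0. 2a->1: ok.
cabb: 3b undefined. 3b->0: no, cabbac/ac meet in 1. 3b->1: no, cabbac/abcbcc meet in 2. 3b->2: no, cabbac/abcbcc meet in 2. 3b->3: ok.
ccba: 3a undefined. 3a->0: no, baa/cbababb meet in 0. 3a->1: no, cacbaa/abcbcc meet in 2. 3a->2: no, cacbaa/ac meet in 1. 3a->3: no, cacbaa/cbababb meet in 3. Open state 4: 3a->4.
cabbc: 3c undefined. 3c->0: no, baa/acccbcb meet in 0. 3c->1: ok.
ccbaa: 4a undefined. 4a->0: ok.
cabbac: 4c undefined. 4c->0: ok.
cbabab: 4b undefined. 4b->0: no, baa/cbababb meet in 0. 4b->1: ok.
All examples now run through 5 states with every (state, symbol) defined. Accept strings end in {0,3}, Reject strings end in {1,2}; accept={0,3}.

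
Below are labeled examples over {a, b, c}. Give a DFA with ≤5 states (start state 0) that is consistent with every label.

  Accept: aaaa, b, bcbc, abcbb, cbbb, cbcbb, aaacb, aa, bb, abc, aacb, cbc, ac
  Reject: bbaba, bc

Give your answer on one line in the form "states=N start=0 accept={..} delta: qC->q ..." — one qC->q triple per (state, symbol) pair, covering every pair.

states=3 start=0 accept={0,2} delta: 0a->1 0b->0 0c->1 1a->0 1b->2 1c->0 2a->1 2b->0 2c->0

Fold the examples into a partial DFA from state 0: repeatedly fix the first undefined (state, symbol) met by the shortest-then-alphabetical prefix, trying targets in increasing order and rejecting any under which an Accept and a Reject string meet in one state with the same remainder; add a state when all current targets are rejected. Accepting states are where Accept strings end.
a: 0a undefined. 0a->0: no, abc/bc meet in 0 with "bc" left. Open state 1: 0a->1.
b: 0b undefined. 0b->0: ok.
c: 0c undefined. 0c->0: no, b/bc meet in 0. 0c->1: ok.
aa: 1a undefined. 1a->0: ok.
ab: 1b undefined. 1b->0: no, bcbc/bbaba meet in 1. 1b->1: no, aaaa/bbaba meet in 0. Open state 2: 1b->2.
ac: 1c undefined. 1c->0: ok.
abc: 2c undefined. 2c->0: ok.
cbb: 2b undefined. 2b->0: ok.
bbaba: 2a undefined. 2a->0: no, aaaa/bbaba meet in 0. 2a->1: ok.
All examples now run through 3 states with every (state, symbol) defined. Accept strings end in {0,2}, Reject strings end in {1}; accept={0,2}.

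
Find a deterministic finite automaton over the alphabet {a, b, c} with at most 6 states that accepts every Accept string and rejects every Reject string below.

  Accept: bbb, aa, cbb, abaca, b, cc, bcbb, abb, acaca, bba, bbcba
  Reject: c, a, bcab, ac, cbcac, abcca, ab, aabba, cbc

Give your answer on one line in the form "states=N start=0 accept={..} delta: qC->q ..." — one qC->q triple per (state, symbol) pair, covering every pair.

states=5 start=0 accept={2,4} delta: 0a->1 0b->2 0c->3 1a->2 1b->0 1c->1 2a->0 2b->3 2c->1 3a->2 3b->4 3c->2 4a->0 4b->2 4c->0

Fold the examples into a partial DFA from state 0: repeatedly fix the first undefined (state, symbol) met by the shortest-then-alphabetical prefix, trying targets in increasing order and rejecting any under which an Accept and a Reject string meet in one state with the same remainder; add a state when all current targets are rejected. Accepting states are where Accept strings end.
a: 0a undefined. 0a->0: no, aa/a meet in 0. Open state 1: 0a->1.
b: 0b undefined. 0b->0: no, bba/a meet in 1. 0b->1: no, b/a meet in 1. Open state 2: 0b->2.
c: 0c undefined. 0c->0: no, cc/c meet in 0. 0c->1: no, cc/ac meet in 1 with "c" left. 0c->2: no, b/c meet in 2. Open state 3: 0c->3.
aa: 1a undefined. 1a->0: no, bba/aabba meet in 2 with "ba" left. 1a->1: no, aa/a meet in 1. 1a->2: ok.
ab: 1b undefined. 1b->0: ok.
ac: 1c undefined. 1c->0: no, abaca/a meet in 1. 1c->1: ok.
bb: 2b undefined. 2b->0: no, bba/a meet in 1. 2b->1: no, bbb/ab meet in 0. 2b->2: no, bba/aabba meet in 2 with "a" left. 2b->3: ok.
bc: 2c undefined. 2c->0: no, bcbb/c meet in 3. 2c->1: ok.
cb: 3b undefined. 3b->0: no, bbb/ab meet in 0. 3b->1: no, bbb/a meet in 1. 3b->2: no, cbb/c meet in 3. 3b->3: no, bbb/c meet in 3. Open state 4: 3b->4.
cc: 3c undefined. 3c->0: no, cc/ab meet in 0. 3c->1: no, aa/abcca meet in 2. 3c->2: ok.
bba: 3a undefined. 3a->0: no, bba/ab meet in 0. 3a->1: no, bba/a meet in 1. 3a->2: ok.
cbb: 4b undefined. 4b->0: no, cbb/ab meet in 0. 4b->1: no, cbb/a meet in 1. 4b->2: ok.
cbc: 4c undefined. 4c->0: ok.
aabba: 4a undefined. 4a->0: ok.
abcca: 2a undefined. 2a->0: ok.
All examples now run through 5 states with every (state, symbol) defined. Accept strings end in {2,4}, Reject strings end in {0,1,3}; accept={2,4}.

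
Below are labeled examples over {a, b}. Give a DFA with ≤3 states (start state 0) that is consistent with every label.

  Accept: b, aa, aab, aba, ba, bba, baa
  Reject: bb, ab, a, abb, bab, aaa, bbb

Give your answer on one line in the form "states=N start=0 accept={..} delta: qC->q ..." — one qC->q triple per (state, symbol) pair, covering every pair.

states=3 start=0 accept={0,2} delta: 0a->1 0b->2 1a->0 1b->1 2a->2 2b->1

Grow the machine one transition at a time. Run the examples from 0; the earliest place one falls off (shortest prefix, ties alphabetical) gets sent to the lowest-numbered state that keeps every Accept/Reject pair distinguishable — a pair clashes when both reach the same state with identical unread suffix — and to a fresh state only if none does.
a: 0a undefined. 0a->0: no, b/ab meet in 0 with "b" left. Open state 1: 0a->1.
b: 0b undefined. 0b->0: no, b/bb meet in 0. 0b->1: no, b/a meet in 1. Open state 2: 0b->2.
aa: 1a undefined. 1a->0: ok.
ab: 1b undefined. 1b->0: no, b/abb meet in 2. 1b->1: ok.
ba: 2a undefined. 2a->0: no, b/bab meet in 2. 2a->1: no, ba/ab meet in 1. 2a->2: ok.
bb: 2b undefined. 2b->0: no, b/bbb meet in 2. 2b->1: ok.
All examples now run through 3 states with every (state, symbol) defined. Accept strings end in {0,2}, Reject strings end in {1}; accept={0,2}.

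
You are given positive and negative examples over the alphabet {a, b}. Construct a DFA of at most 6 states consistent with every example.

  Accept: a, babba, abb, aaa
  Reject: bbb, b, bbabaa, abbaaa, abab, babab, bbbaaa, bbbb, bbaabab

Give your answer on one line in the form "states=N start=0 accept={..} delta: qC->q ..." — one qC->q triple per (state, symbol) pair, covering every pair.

State merging on the prefix tree: take the shortest (then alphabetical) example prefix whose next move is undefined and point that move at state 0, else 1, else 2, ...; a target is out if some Accept/Reject pair would then sit in one state with the same input left (inseparable). If every existing state is out, open a new one.
a: 0a undefined. 0a->0: ok.
b: 0b undefined. 0b->0: no, a/bbb meet in 0. Open state 1: 0b->1.
ba: 1a undefined. 1a->0: ok.
bb: 1b undefined. 1b->0: no, a/bbabaa meet in 0. 1b->1: no, a/bbabaa meet in 0. Open state 2: 1b->2.
bba: 2a undefined. 2a->0: no, a/bbabaa meet in 0. 2a->1: no, a/bbabaa meet in 0. 2a->2: no, babba/abbaaa meet in 2. Open state 3: 2a->3.
bbb: 2b undefined. 2b->0: no, a/bbb meet in 0. 2b->1: no, a/bbbaaa meet in 0. 2b->2: no, abb/bbb meet in 2. 2b->3: no, babba/bbb meet in 3. Open state 4: 2b->4.
bbaa: 3a undefined. 3a->0: no, a/abbaaa meet in 0. 3a->1: no, a/abbaaa meet in 0. 3a->2: no, babba/abbaaa meet in 3. 3a->3: no, babba/abbaaa meet in 3. 3a->4: ok.
bbab: 3b undefined. 3b->0: no, a/bbabaa meet in 0. 3b->1: no, a/bbabaa meet in 0. 3b->2: ok.
bbba: 4a undefined. 4a->0: no, a/abbaaa meet in 0. 4a->1: no, a/bbbaaa meet in 0. 4a->2: no, abb/abbaaa meet in 2. 4a->3: no, babba/abbaaa meet in 3. 4a->4: ok.
bbbb: 4b undefined. 4b->0: no, a/bbbb meet in 0. 4b->1: ok.
All examples now run through 5 states with every (state, symbol) defined. Accept strings end in {0,2,3}, Reject strings end in {1,4}; accept={0,2,3}.

states=5 start=0 accept={0,2,3} delta: 0a->0 0b->1 1a->0 1b->2 2a->3 2b->4 3a->4 3b->2 4a->4 4b->1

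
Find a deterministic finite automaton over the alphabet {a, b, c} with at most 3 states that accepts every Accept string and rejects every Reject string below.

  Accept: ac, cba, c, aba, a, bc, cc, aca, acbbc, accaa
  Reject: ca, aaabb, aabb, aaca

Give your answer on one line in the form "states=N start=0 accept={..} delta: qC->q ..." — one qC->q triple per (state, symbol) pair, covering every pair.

states=3 start=0 accept={1,2} delta: 0a->1 0b->0 0c->1 1a->0 1b->0 1c->2 2a->1 2b->0 2c->1

State merging on the prefix tree: take the shortest (then alphabetical) example prefix whose next move is undefined and point that move at state 0, else 1, else 2, ...; a target is out if some Accept/Reject pair would then sit in one state with the same input left (inseparable). If every existing state is out, open a new one.
a: 0a undefined. 0a->0: no, aca/ca meet in 0 with "ca" left. Open state 1: 0a->1.
b: 0b undefined. 0b->0: ok.
c: 0c undefined. 0c->0: no, cba/ca meet in 1. 0c->1: ok.
aa: 1a undefined. 1a->0: ok.
ab: 1b undefined. 1b->0: ok.
ac: 1c undefined. 1c->0: no, ac/ca meet in 0. 1c->1: no, aca/ca meet in 0. Open state 2: 1c->2.
aca: 2a undefined. 2a->0: no, aca/ca meet in 0. 2a->1: ok.
acb: 2b undefined. 2b->0: ok.
acc: 2c undefined. 2c->0: no, accaa/ca meet in 0. 2c->1: ok.
All examples now run through 3 states with every (state, symbol) defined. Accept strings end in {1,2}, Reject strings end in {0}; accept={1,2}.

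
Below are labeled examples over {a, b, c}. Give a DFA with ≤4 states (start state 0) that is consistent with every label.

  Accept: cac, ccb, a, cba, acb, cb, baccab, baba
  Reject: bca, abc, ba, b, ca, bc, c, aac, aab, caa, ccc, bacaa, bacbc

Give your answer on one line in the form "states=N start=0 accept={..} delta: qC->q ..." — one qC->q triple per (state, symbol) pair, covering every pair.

states=4 start=0 accept={0,3} delta: 0a->0 0b->1 0c->1 1a->2 1b->0 1c->1 2a->1 2b->0 2c->3 3a->1 3b->0 3c->1

Fold the examples into a partial DFA from state 0: repeatedly fix the first undefined (state, symbol) met by the shortest-then-alphabetical prefix, trying targets in increasing order and rejecting any under which an Accept and a Reject string meet in one state with the same remainder; add a state when all current targets are rejected. Accepting states are where Accept strings end.
a: 0a undefined. 0a->0: ok.
b: 0b undefined. 0b->0: no, a/ba meet in 0. Open state 1: 0b->1.
c: 0c undefined. 0c->0: no, cac/ca meet in 0. 0c->1: ok.
ba: 1a undefined. 1a->0: no, cac/b meet in 1. 1a->1: no, cac/abc meet in 1 with "c" left. Open state 2: 1a->2.
bc: 1c undefined. 1c->0: no, ccb/b meet in 1. 1c->1: ok.
cb: 1b undefined. 1b->0: ok.
bab: 2b undefined. 2b->0: ok.
bac: 2c undefined. 2c->0: no, cac/bacaa meet in 0. 2c->1: no, cac/abc meet in 1. 2c->2: no, cac/bca meet in 2. Open state 3: 2c->3.
caa: 2a undefined. 2a->0: no, ccb/caa meet in 0. 2a->1: ok.
baca: 3a undefined. 3a->0: no, ccb/bacaa meet in 0. 3a->1: ok.
bacb: 3b undefined. 3b->0: ok.
bacc: 3c undefined. 3c->0: no, baccab/abc meet in 1. 3c->1: ok.
All examples now run through 4 states with every (state, symbol) defined. Accept strings end in {0,3}, Reject strings end in {1,2}; accept={0,3}.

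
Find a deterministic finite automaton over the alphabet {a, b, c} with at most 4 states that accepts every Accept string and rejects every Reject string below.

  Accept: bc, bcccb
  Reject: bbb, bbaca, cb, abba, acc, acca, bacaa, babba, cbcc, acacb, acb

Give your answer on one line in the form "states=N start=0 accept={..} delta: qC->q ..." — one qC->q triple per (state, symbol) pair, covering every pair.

states=3 start=0 accept={1} delta: 0a->0 0b->0 0c->1 1a->0 1b->0 1c->2 2a->0 2b->1 2c->2

Fold the examples into a partial DFA from state 0: repeatedly fix the first undefined (state, symbol) met by the shortest-then-alphabetical prefix, trying targets in increasing order and rejecting any under which an Accept and a Reject string meet in one state with the same remainder; add a state when all current targets are rejected. Accepting states are where Accept strings end.
a: 0a undefined. 0a->0: ok.
b: 0b undefined. 0b->0: ok.
c: 0c undefined. 0c->0: no, bc/bbb meet in 0. Open state 1: 0c->1.
cb: 1b undefined. 1b->0: ok.
aca: 1a undefined. 1a->0: ok.
acc: 1c undefined. 1c->0: no, bcccb/bbb meet in 0. 1c->1: no, bc/acc meet in 1. Open state 2: 1c->2.
acca: 2a undefined. 2a->0: ok.
bccc: 2c undefined. 2c->0: no, bcccb/bbb meet in 0. 2c->1: no, bcccb/bbb meet in 0. 2c->2: ok.
bcccb: 2b undefined. 2b->0: no, bcccb/bbb meet in 0. 2b->1: ok.
All examples now run through 3 states with every (state, symbol) defined. Accept strings end in {1}, Reject strings end in {0,2}; accept={1}.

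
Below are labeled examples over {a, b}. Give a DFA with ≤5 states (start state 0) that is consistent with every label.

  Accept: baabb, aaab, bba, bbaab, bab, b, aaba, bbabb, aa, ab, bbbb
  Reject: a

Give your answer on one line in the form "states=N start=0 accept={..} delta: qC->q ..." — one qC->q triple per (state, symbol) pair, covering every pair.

states=3 start=0 accept={0,2} delta: 0a->1 0b->2 1a->0 1b->0 2a->0 2b->2

Grow the machine one transition at a time. Run the examples from 0; the earliest place one falls off (shortest prefix, ties alphabetical) gets sent to the lowest-numbered state that keeps every Accept/Reject pair distinguishable — a pair clashes when both reach the same state with identical unread suffix — and to a fresh state only if none does.
a: 0a undefined. 0a->0: no, aa/a meet in 0. Open state 1: 0a->1.
b: 0b undefined. 0b->0: no, bba/a meet in 1. 0b->1: no, b/a meet in 1. Open state 2: 0b->2.
aa: 1a undefined. 1a->0: ok.
ab: 1b undefined. 1b->0: ok.
ba: 2a undefined. 2a->0: ok.
bb: 2b undefined. 2b->0: no, bba/a meet in 1. 2b->1: no, bbabb/a meet in 1. 2b->2: ok.
All examples now run through 3 states with every (state, symbol) defined. Accept strings end in {0,2}, Reject strings end in {1}; accept={0,2}.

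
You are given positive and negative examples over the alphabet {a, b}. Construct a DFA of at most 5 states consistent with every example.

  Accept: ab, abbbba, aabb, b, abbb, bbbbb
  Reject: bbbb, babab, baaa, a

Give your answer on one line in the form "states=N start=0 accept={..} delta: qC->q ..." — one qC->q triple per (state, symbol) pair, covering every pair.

states=5 start=0 accept={1,2,3} delta: 0a->0 0b->1 1a->2 1b->2 2a->0 2b->3 3a->3 3b->4 4a->1 4b->1

State merging on the prefix tree: take the shortest (then alphabetical) example prefix whose next move is undefined and point that move at state 0, else 1, else 2, ...; a target is out if some Accept/Reject pair would then sit in one state with the same input left (inseparable). If every existing state is out, open a new one.
a: 0a undefined. 0a->0: ok.
b: 0b undefined. 0b->0: no, ab/bbbb meet in 0. Open state 1: 0b->1.
ba: 1a undefined. 1a->0: no, ab/babab meet in 1. 1a->1: no, ab/baaa meet in 1. Open state 2: 1a->2.
bb: 1b undefined. 1b->0: no, abbbba/bbbb meet in 0. 1b->1: no, ab/bbbb meet in 1. 1b->2: ok.
baa: 2a undefined. 2a->0: ok.
bab: 2b undefined. 2b->0: no, ab/bbbb meet in 1. 2b->1: no, ab/babab meet in 1. 2b->2: no, ab/babab meet in 1. Open state 3: 2b->3.
baba: 3a undefined. 3a->0: no, ab/babab meet in 1. 3a->1: no, aabb/babab meet in 2. 3a->2: no, abbb/babab meet in 3. 3a->3: ok.
bbbb: 3b undefined. 3b->0: no, abbbba/bbbb meet in 0. 3b->1: no, ab/bbbb meet in 1. 3b->2: no, abbbba/baaa meet in 0. 3b->3: no, abbbba/bbbb meet in 3. Open state 4: 3b->4.
bbbbb: 4b undefined. 4b->0: no, bbbbb/baaa meet in 0. 4b->1: ok.
abbbba: 4a undefined. 4a->0: no, abbbba/baaa meet in 0. 4a->1: ok.
All examples now run through 5 states with every (state, symbol) defined. Accept strings end in {1,2,3}, Reject strings end in {0,4}; accept={1,2,3}.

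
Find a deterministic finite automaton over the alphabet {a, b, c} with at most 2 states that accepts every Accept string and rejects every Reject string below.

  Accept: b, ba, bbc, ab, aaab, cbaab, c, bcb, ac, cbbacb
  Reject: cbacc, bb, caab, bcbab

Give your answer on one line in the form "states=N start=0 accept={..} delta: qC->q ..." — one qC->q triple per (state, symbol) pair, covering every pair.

State merging on the prefix tree: take the shortest (then alphabetical) example prefix whose next move is undefined and point that move at state 0, else 1, else 2, ...; a target is out if some Accept/Reject pair would then sit in one state with the same input left (inseparable). If every existing state is out, open a new one.
a: 0a undefined. 0a->0: ok.
b: 0b undefined. 0b->0: no, b/bb meet in 0. Open state 1: 0b->1.
c: 0c undefined. 0c->0: no, b/caab meet in 1. 0c->1: ok.
ba: 1a undefined. 1a->0: no, b/caab meet in 1. 1a->1: ok.
bb: 1b undefined. 1b->0: ok.
bc: 1c undefined. 1c->0: ok.
All examples now run through 2 states with every (state, symbol) defined. Accept strings end in {1}, Reject strings end in {0}; accept={1}.

states=2 start=0 accept={1} delta: 0a->0 0b->1 0c->1 1a->1 1b->0 1c->0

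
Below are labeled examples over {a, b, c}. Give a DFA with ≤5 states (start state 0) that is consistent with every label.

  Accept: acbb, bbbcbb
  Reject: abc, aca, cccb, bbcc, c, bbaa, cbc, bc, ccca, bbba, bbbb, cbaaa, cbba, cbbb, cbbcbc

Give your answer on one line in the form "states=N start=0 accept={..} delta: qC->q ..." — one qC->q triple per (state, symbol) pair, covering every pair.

Grow the machine one transition at a time. Run the examples from 0; the earliest place one falls off (shortest prefix, ties alphabetical) gets sent to the lowest-numbered state that keeps every Accept/Reject pair distinguishable — a pair clashes when both reach the same state with identical unread suffix — and to a fresh state only if none does.
a: 0a undefined. 0a->0: ok.
b: 0b undefined. 0b->0: ok.
c: 0c undefined. 0c->0: no, acbb/abc meet in 0. Open state 1: 0c->1.
cb: 1b undefined. 1b->0: no, acbb/bbaa meet in 0. 1b->1: no, acbb/abc meet in 1. Open state 2: 1b->2.
cc: 1c undefined. 1c->0: ok.
aca: 1a undefined. 1a->0: ok.
cba: 2a undefined. 2a->0: ok.
cbb: 2b undefined. 2b->0: no, acbb/aca meet in 0. 2b->1: no, acbb/abc meet in 1. 2b->2: no, acbb/cccb meet in 2. Open state 3: 2b->3.
cbc: 2c undefined. 2c->0: ok.
cbba: 3a undefined. 3a->0: ok.
cbbb: 3b undefined. 3b->0: ok.
cbbc: 3c undefined. 3c->0: ok.
All examples now run through 4 states with every (state, symbol) defined. Accept strings end in {3}, Reject strings end in {0,1,2}; accept={3}.

states=4 start=0 accept={3} delta: 0a->0 0b->0 0c->1 1a->0 1b->2 1c->0 2a->0 2b->3 2c->0 3a->0 3b->0 3c->0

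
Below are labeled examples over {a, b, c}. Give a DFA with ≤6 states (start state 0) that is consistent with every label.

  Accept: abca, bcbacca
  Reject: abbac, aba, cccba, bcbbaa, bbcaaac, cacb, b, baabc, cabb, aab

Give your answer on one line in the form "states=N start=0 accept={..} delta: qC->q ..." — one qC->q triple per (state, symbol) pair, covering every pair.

states=3 start=0 accept={2} delta: 0a->0 0b->0 0c->1 1a->2 1b->2 1c->0 2a->1 2b->0 2c->0

Grow the machine one transition at a time. Run the examples from 0; the earliest place one falls off (shortest prefix, ties alphabetical) gets sent to the lowest-numbered state that keeps every Accept/Reject pair distinguishable — a pair clashes when both reach the same state with identical unread suffix — and to a fresh state only if none does.
a: 0a undefined. 0a->0: ok.
b: 0b undefined. 0b->0: ok.
c: 0c undefined. 0c->0: no, abca/abbac meet in 0. Open state 1: 0c->1.
ca: 1a undefined. 1a->0: no, abca/aba meet in 0. 1a->1: no, abca/abbac meet in 1. Open state 2: 1a->2.
cc: 1c undefined. 1c->0: ok.
bcb: 1b undefined. 1b->0: no, bcbacca/aba meet in 0. 1b->1: no, abca/cccba meet in 2. 1b->2: ok.
cab: 2b undefined. 2b->0: ok.
cac: 2c undefined. 2c->0: ok.
bcba: 2a undefined. 2a->0: no, bcbacca/aba meet in 0. 2a->1: ok.
All examples now run through 3 states with every (state, symbol) defined. Accept strings end in {2}, Reject strings end in {0,1}; accept={2}.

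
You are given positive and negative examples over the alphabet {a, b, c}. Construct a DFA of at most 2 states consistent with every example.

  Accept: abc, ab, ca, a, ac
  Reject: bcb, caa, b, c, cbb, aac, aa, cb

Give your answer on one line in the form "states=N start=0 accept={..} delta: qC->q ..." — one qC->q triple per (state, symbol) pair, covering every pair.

states=2 start=0 accept={1} delta: 0a->1 0b->0 0c->0 1a->0 1b->1 1c->1

Fold the examples into a partial DFA from state 0: repeatedly fix the first undefined (state, symbol) met by the shortest-then-alphabetical prefix, trying targets in increasing order and rejecting any under which an Accept and a Reject string meet in one state with the same remainder; add a state when all current targets are rejected. Accepting states are where Accept strings end.
a: 0a undefined. 0a->0: no, ab/b meet in 0 with "b" left. Open state 1: 0a->1.
b: 0b undefined. 0b->0: ok.
c: 0c undefined. 0c->0: ok.
aa: 1a undefined. 1a->0: ok.
ab: 1b undefined. 1b->0: no, abc/bcb meet in 0. 1b->1: ok.
ac: 1c undefined. 1c->0: no, abc/bcb meet in 0. 1c->1: ok.
All examples now run through 2 states with every (state, symbol) defined. Accept strings end in {1}, Reject strings end in {0}; accept={1}.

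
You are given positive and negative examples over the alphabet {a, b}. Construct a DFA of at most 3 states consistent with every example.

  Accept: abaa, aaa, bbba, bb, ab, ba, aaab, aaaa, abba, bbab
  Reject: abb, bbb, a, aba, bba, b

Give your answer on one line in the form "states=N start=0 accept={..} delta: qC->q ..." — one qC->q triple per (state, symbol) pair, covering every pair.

Fold the examples into a partial DFA from state 0: repeatedly fix the first undefined (state, symbol) met by the shortest-then-alphabetical prefix, trying targets in increasing order and rejecting any under which an Accept and a Reject string meet in one state with the same remainder; add a state when all current targets are rejected. Accepting states are where Accept strings end.
a: 0a undefined. 0a->0: no, aaa/a meet in 0. Open state 1: 0a->1.
b: 0b undefined. 0b->0: no, bbba/a meet in 1. 0b->1: ok.
aa: 1a undefined. 1a->0: no, aaa/a meet in 1. 1a->1: no, aaa/a meet in 1. Open state 2: 1a->2.
ab: 1b undefined. 1b->0: ok.
aaa: 2a undefined. 2a->0: no, aaab/abb meet in 1. 2a->1: no, aaa/abb meet in 1. 2a->2: ok.
aaab: 2b undefined. 2b->0: ok.
All examples now run through 3 states with every (state, symbol) defined. Accept strings end in {0,2}, Reject strings end in {1}; accept={0,2}.

states=3 start=0 accept={0,2} delta: 0a->1 0b->1 1a->2 1b->0 2a->2 2b->0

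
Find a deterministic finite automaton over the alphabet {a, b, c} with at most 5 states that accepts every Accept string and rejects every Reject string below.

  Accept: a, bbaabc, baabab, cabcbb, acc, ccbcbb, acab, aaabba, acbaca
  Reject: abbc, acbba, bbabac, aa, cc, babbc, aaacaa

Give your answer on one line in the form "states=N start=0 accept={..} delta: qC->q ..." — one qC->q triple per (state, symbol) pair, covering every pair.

states=5 start=0 accept={1,2} delta: 0a->1 0b->0 0c->1 1a->0 1b->2 1c->3 2a->1 2b->2 2c->0 3a->1 3b->4 3c->1 4a->1 4b->1 4c->1

State merging on the prefix tree: take the shortest (then alphabetical) example prefix whose next move is undefined and point that move at state 0, else 1, else 2, ...; a target is out if some Accept/Reject pair would then sit in one state with the same input left (inseparable). If every existing state is out, open a new one.
a: 0a undefined. 0a->0: no, a/aa meet in 0. Open state 1: 0a->1.
b: 0b undefined. 0b->0: ok.
c: 0c undefined. 0c->0: no, ccbcbb/cc meet in 0. 0c->1: ok.
aa: 1a undefined. 1a->0: ok.
ab: 1b undefined. 1b->0: no, a/abbc meet in 1. 1b->1: no, a/bbabac meet in 1. Open state 2: 1b->2.
ac: 1c undefined. 1c->0: no, a/acbba meet in 1. 1c->1: no, a/cc meet in 1. 1c->2: no, baabab/cc meet in 2. Open state 3: 1c->3.
abb: 2b undefined. 2b->0: no, a/abbc meet in 1. 2b->1: no, aaabba/aa meet in 0. 2b->2: ok.
aca: 3a undefined. 3a->0: no, a/aaacaa meet in 1. 3a->1: ok.
acb: 3b undefined. 3b->0: no, a/acbba meet in 1. 3b->1: no, aaabba/acbba meet in 2 with "a" left. 3b->2: no, aaabba/acbba meet in 2 with "a" left. 3b->3: no, a/acbba meet in 1. Open state 4: 3b->4.
acc: 3c undefined. 3c->0: no, acc/aa meet in 0. 3c->1: ok.
abbc: 2c undefined. 2c->0: ok.
acba: 4a undefined. 4a->0: no, acbaca/abbc meet in 0. 4a->1: ok.
acbb: 4b undefined. 4b->0: no, a/acbba meet in 1. 4b->1: ok.
ccbc: 4c undefined. 4c->0: no, ccbcbb/abbc meet in 0. 4c->1: ok.
bbaba: 2a undefined. 2a->0: no, a/bbabac meet in 1. 2a->1: ok.
All examples now run through 5 states with every (state, symbol) defined. Accept strings end in {1,2}, Reject strings end in {0,3}; accept={1,2}.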